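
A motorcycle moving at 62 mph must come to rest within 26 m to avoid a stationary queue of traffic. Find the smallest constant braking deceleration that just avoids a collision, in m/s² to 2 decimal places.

Required deceleration ≈ 14.77 m/s²

62 mph × 0.44704 = 27.7165 m/s.
v² = 2a·d ⇒ a = v²/(2d) = 27.7165² / (2 × 26.000) = 768.204 / 52.000 = 14.7732 m/s².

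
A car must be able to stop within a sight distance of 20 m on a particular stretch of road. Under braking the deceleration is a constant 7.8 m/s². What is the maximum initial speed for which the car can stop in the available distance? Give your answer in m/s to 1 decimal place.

v²/(2a) = d ⇒ v = √(2 × 7.800 × 20) = √312.00 = 17.6635 m/s.

Maximum speed ≈ 17.7 m/s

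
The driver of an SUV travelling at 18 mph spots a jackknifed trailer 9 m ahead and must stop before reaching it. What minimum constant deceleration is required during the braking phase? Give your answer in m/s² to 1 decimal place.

18 mph × 0.44704 = 8.0467 m/s.
v² = 2a·d ⇒ a = v²/(2d) = 8.0467² / (2 × 9.000) = 64.749 / 18.000 = 3.5972 m/s².

Required deceleration ≈ 3.6 m/s²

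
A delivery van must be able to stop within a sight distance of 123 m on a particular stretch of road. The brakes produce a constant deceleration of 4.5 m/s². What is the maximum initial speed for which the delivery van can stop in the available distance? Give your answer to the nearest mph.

Maximum speed ≈ 74 mph

v²/(2a) = d ⇒ v = √(2 × 4.500 × 123) = √1107.00 = 33.2716 m/s.
33.2716 m/s ÷ 0.44704 = 74.426 mph.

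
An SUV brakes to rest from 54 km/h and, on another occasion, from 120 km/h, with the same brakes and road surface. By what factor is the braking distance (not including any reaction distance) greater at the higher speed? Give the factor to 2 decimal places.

Braking distance d = v²/(2a), so with a fixed, d ∝ v².
Factor = (120/54)² = 2.2222² = 4.9382.

Factor ≈ 4.94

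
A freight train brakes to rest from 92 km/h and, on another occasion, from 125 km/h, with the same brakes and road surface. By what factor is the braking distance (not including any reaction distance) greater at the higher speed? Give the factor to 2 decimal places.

Factor ≈ 1.85

Braking distance d = v²/(2a), so with a fixed, d ∝ v².
Factor = (125/92)² = 1.3587² = 1.8461.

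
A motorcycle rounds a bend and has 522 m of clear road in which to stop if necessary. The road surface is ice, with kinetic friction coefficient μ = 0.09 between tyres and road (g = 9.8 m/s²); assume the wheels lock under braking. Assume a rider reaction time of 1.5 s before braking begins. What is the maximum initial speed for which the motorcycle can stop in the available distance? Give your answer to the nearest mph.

a = μg = 0.09 × 9.8 = 0.882 m/s².
Stopping distance: v·t_r + v²/(2a) = 522 with t_r = 1.5 s and a = 0.882 m/s².
So v² + 2.646 v − 920.81 = 0.
Positive root: v = −a·t_r + √((a·t_r)² + 2a·d) = −1.323 + √(1.750 + 920.81) = 29.0507 m/s.
29.0507 m/s ÷ 0.44704 = 64.985 mph.

Maximum speed ≈ 65 mph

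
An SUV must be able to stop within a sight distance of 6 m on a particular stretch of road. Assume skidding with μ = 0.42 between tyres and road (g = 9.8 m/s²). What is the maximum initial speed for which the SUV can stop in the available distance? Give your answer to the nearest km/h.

a = μg = 0.42 × 9.8 = 4.116 m/s².
v²/(2a) = d ⇒ v = √(2 × 4.116 × 6) = √49.39 = 7.0278 m/s.
7.0278 m/s × 3.6 = 25.300 km/h.

Maximum speed ≈ 25 km/h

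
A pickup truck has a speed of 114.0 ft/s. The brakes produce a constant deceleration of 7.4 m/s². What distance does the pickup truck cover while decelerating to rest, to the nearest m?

Braking distance ≈ 82 m

114 ft/s × 0.3048 = 34.7472 m/s.
Braking distance = v²/(2a) = 34.7472² / (2 × 7.400) = 1207.368 / 14.800 = 81.579 m.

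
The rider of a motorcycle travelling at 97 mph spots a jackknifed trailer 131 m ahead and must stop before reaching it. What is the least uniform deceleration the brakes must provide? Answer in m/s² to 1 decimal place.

97 mph × 0.44704 = 43.3629 m/s.
v² = 2a·d ⇒ a = v²/(2d) = 43.3629² / (2 × 131.000) = 1880.341 / 262.000 = 7.1769 m/s².

Required deceleration ≈ 7.2 m/s²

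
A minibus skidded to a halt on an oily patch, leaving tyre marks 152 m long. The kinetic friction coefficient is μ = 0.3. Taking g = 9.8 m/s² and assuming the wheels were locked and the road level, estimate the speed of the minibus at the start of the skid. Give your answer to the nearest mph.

Deceleration a = μg = 0.3 × 9.8 = 2.940 m/s².
v = √(2a·d) = √(2 × 2.940 × 152) = √893.760 = 29.8958 m/s.
= 29.8958 ÷ 0.44704 = 66.875 mph.

Initial speed ≈ 67 mph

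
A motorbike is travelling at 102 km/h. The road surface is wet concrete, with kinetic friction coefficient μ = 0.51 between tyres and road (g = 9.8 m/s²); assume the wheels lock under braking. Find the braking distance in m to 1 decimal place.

102 km/h ÷ 3.6 = 28.3333 m/s.
a = μg = 0.51 × 9.8 = 4.998 m/s².
Braking distance = v²/(2a) = 28.3333² / (2 × 4.998) = 802.776 / 9.996 = 80.310 m.

Braking distance ≈ 80.3 m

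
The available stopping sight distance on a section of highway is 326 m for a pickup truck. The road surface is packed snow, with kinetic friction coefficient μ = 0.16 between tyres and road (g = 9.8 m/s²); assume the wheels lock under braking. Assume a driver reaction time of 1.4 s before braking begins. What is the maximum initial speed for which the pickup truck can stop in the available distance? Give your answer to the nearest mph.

a = μg = 0.16 × 9.8 = 1.568 m/s².
Stopping distance: v·t_r + v²/(2a) = 326 with t_r = 1.4 s and a = 1.568 m/s².
So v² + 4.390 v − 1022.34 = 0.
Positive root: v = −a·t_r + √((a·t_r)² + 2a·d) = −2.195 + √(4.818 + 1022.34) = 29.8543 m/s.
29.8543 m/s ÷ 0.44704 = 66.782 mph.

Maximum speed ≈ 67 mph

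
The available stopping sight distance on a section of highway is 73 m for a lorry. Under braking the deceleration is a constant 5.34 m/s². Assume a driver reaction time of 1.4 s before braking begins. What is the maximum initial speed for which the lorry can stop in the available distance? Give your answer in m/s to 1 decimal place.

Stopping distance: v·t_r + v²/(2a) = 73 with t_r = 1.4 s and a = 5.340 m/s².
So v² + 14.952 v − 779.64 = 0.
Positive root: v = −a·t_r + √((a·t_r)² + 2a·d) = −7.476 + √(55.891 + 779.64) = 21.4296 m/s.

Maximum speed ≈ 21.4 m/s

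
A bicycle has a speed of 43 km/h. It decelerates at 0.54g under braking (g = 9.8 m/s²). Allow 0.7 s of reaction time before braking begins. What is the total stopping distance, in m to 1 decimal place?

43 km/h ÷ 3.6 = 11.9444 m/s.
a = 0.54 × 9.8 = 5.292 m/s².
Reaction distance = v·t_r = 11.9444 × 0.7 = 8.361 m.
Braking distance = v²/(2a) = 11.9444² / (2 × 5.292) = 142.669 / 10.584 = 13.480 m.
Total = 8.361 + 13.480 = 21.841 m.

Total stopping distance ≈ 21.8 m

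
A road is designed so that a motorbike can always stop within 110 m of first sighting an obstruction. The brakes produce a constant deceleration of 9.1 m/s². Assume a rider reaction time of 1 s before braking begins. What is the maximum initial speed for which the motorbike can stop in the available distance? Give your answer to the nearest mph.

Maximum speed ≈ 82 mph

Stopping distance: v·t_r + v²/(2a) = 110 with t_r = 1 s and a = 9.100 m/s².
So v² + 18.200 v − 2002.00 = 0.
Positive root: v = −a·t_r + √((a·t_r)² + 2a·d) = −9.100 + √(82.810 + 2002.00) = 36.5597 m/s.
36.5597 m/s ÷ 0.44704 = 81.782 mph.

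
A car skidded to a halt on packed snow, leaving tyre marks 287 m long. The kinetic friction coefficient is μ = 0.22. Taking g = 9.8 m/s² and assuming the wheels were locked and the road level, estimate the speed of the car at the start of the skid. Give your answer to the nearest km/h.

Initial speed ≈ 127 km/h

Deceleration a = μg = 0.22 × 9.8 = 2.156 m/s².
v = √(2a·d) = √(2 × 2.156 × 287) = √1237.544 = 35.1787 m/s.
= 35.1787 × 3.6 = 126.643 km/h.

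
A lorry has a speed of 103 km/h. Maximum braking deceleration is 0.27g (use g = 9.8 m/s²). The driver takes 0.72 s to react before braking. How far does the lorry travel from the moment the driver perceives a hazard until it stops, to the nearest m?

103 km/h ÷ 3.6 = 28.6111 m/s.
a = 0.27 × 9.8 = 2.646 m/s².
Reaction distance = v·t_r = 28.6111 × 0.72 = 20.600 m.
Braking distance = v²/(2a) = 28.6111² / (2 × 2.646) = 818.595 / 5.292 = 154.685 m.
Total = 20.600 + 154.685 = 175.285 m.

Total stopping distance ≈ 175 m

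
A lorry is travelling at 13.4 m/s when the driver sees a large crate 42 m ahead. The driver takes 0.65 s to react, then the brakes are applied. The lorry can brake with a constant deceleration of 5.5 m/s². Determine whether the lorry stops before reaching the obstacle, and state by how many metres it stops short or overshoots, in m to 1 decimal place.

Reaction distance = 13.4000 × 0.65 = 8.710 m.
Braking distance = v²/(2a) = 179.560 / 11.000 = 16.324 m.
Total stopping distance = 8.710 + 16.324 = 25.034 m, vs 42 m available — it stops with 42 − 25.034 = 16.966 m to spare.

Yes — it stops 17.0 m short of the obstacle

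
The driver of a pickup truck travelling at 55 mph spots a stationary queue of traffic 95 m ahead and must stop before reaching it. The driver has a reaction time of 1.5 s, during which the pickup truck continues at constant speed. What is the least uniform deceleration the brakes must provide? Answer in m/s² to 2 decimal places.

Required deceleration ≈ 5.20 m/s²

55 mph × 0.44704 = 24.5872 m/s.
Distance covered during reaction = 24.5872 × 1.5 = 36.881 m.
Distance available for braking: 95 − 36.881 = 58.119 m.
v² = 2a·d ⇒ a = v²/(2d) = 24.5872² / (2 × 58.119) = 604.530 / 116.238 = 5.2008 m/s².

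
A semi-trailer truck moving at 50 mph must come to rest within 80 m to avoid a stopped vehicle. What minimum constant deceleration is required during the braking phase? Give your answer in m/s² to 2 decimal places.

Required deceleration ≈ 3.12 m/s²

50 mph × 0.44704 = 22.3520 m/s.
v² = 2a·d ⇒ a = v²/(2d) = 22.3520² / (2 × 80.000) = 499.612 / 160.000 = 3.1226 m/s².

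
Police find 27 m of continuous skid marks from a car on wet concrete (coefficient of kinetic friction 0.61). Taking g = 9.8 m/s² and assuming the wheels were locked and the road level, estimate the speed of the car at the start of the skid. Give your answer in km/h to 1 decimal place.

Deceleration a = μg = 0.61 × 9.8 = 5.978 m/s².
v = √(2a·d) = √(2 × 5.978 × 27) = √322.812 = 17.9670 m/s.
= 17.9670 × 3.6 = 64.681 km/h.

Initial speed ≈ 64.7 km/h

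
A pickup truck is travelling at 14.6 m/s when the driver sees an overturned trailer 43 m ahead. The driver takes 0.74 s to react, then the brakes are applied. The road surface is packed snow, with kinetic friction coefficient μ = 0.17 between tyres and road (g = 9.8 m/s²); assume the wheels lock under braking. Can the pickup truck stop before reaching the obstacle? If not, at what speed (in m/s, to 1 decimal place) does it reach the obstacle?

a = μg = 0.17 × 9.8 = 1.666 m/s².
Reaction distance = 14.6000 × 0.74 = 10.804 m.
Braking distance needed to stop: v²/(2a) = 213.160 / 3.332 = 63.974 m, so total needed = 10.804 + 63.974 = 74.778 m > 43 m — it cannot stop.
Distance remaining when braking begins: 43 − 10.804 = 32.196 m.
v² = v₀² − 2a·d = 213.160 − 2 × 1.666 × 32.196 = 105.883 m²/s².
v = √105.883 = 10.290 m/s.

No — it strikes the obstacle at 10.3 m/s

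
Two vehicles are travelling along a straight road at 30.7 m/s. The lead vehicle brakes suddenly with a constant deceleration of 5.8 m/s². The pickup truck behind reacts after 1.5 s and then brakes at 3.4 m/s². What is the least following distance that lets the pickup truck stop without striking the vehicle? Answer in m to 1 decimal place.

Leader travels v²/(2a_L) = 942.490 / 11.600 = 81.249 m before stopping.
Follower covers v·t_r = 30.7000 × 1.5 = 46.050 m while reacting, then v²/(2a_F) = 942.490 / 6.800 = 138.601 m while braking, for a total of 46.050 + 138.601 = 184.651 m.
Since a_F ≤ a_L and the follower starts braking later, the follower is never slower than the leader, so the closest approach is when both have stopped.
Minimum gap = 184.651 − 81.249 = 103.402 m.

Minimum gap ≈ 103.4 m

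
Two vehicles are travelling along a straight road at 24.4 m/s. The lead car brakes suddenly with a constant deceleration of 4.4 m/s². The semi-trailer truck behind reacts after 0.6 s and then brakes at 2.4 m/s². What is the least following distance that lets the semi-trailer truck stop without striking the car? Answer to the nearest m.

Minimum gap ≈ 71 m

Leader travels v²/(2a_L) = 595.360 / 8.800 = 67.655 m before stopping.
Follower covers v·t_r = 24.4000 × 0.6 = 14.640 m while reacting, then v²/(2a_F) = 595.360 / 4.800 = 124.033 m while braking, for a total of 14.640 + 124.033 = 138.673 m.
Since a_F ≤ a_L and the follower starts braking later, the follower is never slower than the leader, so the closest approach is when both have stopped.
Minimum gap = 138.673 − 67.655 = 71.018 m.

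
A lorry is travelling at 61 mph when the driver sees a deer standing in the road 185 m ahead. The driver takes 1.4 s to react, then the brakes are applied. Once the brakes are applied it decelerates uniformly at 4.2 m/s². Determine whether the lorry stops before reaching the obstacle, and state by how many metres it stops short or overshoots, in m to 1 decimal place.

Yes — it stops 58.3 m short of the obstacle

61 mph × 0.44704 = 27.2694 m/s.
Reaction distance = 27.2694 × 1.4 = 38.177 m.
Braking distance = v²/(2a) = 743.620 / 8.400 = 88.526 m.
Total stopping distance = 38.177 + 88.526 = 126.703 m, vs 185 m available — it stops with 185 − 126.703 = 58.297 m to spare.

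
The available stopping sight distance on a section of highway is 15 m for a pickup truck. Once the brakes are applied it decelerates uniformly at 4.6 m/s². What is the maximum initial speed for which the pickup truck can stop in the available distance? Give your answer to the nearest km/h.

v²/(2a) = d ⇒ v = √(2 × 4.600 × 15) = √138.00 = 11.7473 m/s.
11.7473 m/s × 3.6 = 42.290 km/h.

Maximum speed ≈ 42 km/h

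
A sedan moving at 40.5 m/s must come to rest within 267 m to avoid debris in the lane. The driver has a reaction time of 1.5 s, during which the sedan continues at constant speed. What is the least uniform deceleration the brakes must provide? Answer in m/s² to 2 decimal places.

Required deceleration ≈ 3.98 m/s²

Distance covered during reaction = 40.5000 × 1.5 = 60.750 m.
Distance available for braking: 267 − 60.750 = 206.250 m.
v² = 2a·d ⇒ a = v²/(2d) = 40.5000² / (2 × 206.250) = 1640.250 / 412.500 = 3.9764 m/s².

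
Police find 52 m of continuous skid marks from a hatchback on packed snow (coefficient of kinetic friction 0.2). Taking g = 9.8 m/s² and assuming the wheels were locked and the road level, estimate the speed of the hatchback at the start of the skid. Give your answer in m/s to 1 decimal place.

Deceleration a = μg = 0.2 × 9.8 = 1.960 m/s².
v = √(2a·d) = √(2 × 1.960 × 52) = √203.840 = 14.2773 m/s.

Initial speed ≈ 14.3 m/s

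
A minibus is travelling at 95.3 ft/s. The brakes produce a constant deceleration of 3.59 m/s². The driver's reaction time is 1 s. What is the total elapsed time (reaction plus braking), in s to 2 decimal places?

Total time ≈ 9.09 s

95.3 ft/s × 0.3048 = 29.0474 m/s.
Braking time = v/a = 29.0474 / 3.590 = 8.091 s.
Total = 1 + 8.091 = 9.091 s.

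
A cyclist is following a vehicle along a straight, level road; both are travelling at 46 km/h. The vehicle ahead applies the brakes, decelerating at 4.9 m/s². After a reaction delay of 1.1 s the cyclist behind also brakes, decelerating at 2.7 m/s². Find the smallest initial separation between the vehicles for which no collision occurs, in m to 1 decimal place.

46 km/h ÷ 3.6 = 12.7778 m/s.
Leader travels v²/(2a_L) = 163.272 / 9.800 = 16.660 m before stopping.
Follower covers v·t_r = 12.7778 × 1.1 = 14.056 m while reacting, then v²/(2a_F) = 163.272 / 5.400 = 30.236 m while braking, for a total of 14.056 + 30.236 = 44.292 m.
Since a_F ≤ a_L and the follower starts braking later, the follower is never slower than the leader, so the closest approach is when both have stopped.
Minimum gap = 44.292 − 16.660 = 27.632 m.

Minimum gap ≈ 27.6 m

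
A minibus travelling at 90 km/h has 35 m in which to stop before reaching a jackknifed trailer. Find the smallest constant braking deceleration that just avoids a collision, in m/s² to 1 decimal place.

90 km/h ÷ 3.6 = 25.0000 m/s.
v² = 2a·d ⇒ a = v²/(2d) = 25.0000² / (2 × 35.000) = 625.000 / 70.000 = 8.9286 m/s².

Required deceleration ≈ 8.9 m/s²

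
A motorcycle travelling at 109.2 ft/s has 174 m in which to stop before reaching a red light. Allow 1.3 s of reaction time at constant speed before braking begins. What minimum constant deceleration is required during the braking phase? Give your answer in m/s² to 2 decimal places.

Required deceleration ≈ 4.24 m/s²

109.2 ft/s × 0.3048 = 33.2842 m/s.
Distance covered during reaction = 33.2842 × 1.3 = 43.269 m.
Distance available for braking: 174 − 43.269 = 130.731 m.
v² = 2a·d ⇒ a = v²/(2d) = 33.2842² / (2 × 130.731) = 1107.838 / 261.462 = 4.2371 m/s².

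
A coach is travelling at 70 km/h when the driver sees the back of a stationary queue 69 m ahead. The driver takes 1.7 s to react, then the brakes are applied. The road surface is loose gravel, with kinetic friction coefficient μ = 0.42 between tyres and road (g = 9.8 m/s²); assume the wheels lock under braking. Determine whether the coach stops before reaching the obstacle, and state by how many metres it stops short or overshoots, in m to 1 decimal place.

70 km/h ÷ 3.6 = 19.4444 m/s.
a = μg = 0.42 × 9.8 = 4.116 m/s².
Reaction distance = 19.4444 × 1.7 = 33.055 m.
Braking distance = v²/(2a) = 378.085 / 8.232 = 45.929 m.
Total stopping distance = 33.055 + 45.929 = 78.984 m, vs 69 m available — it cannot stop in time and overshoots by 78.984 − 69 = 9.984 m.

No — it overshoots by 10.0 m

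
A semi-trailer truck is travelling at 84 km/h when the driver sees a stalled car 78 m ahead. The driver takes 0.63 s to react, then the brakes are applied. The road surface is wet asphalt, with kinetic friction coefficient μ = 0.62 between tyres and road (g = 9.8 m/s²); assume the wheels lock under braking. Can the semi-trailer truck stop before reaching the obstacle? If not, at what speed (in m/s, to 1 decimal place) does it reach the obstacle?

84 km/h ÷ 3.6 = 23.3333 m/s.
a = μg = 0.62 × 9.8 = 6.076 m/s².
Reaction distance = 23.3333 × 0.63 = 14.700 m.
Braking distance = v²/(2a) = 544.443 / 12.152 = 44.803 m.
Total stopping distance = 14.700 + 44.803 = 59.503 m, vs 78 m available — it stops with 78 − 59.503 = 18.497 m to spare.

Yes — it stops about 18.5 m short of the obstacle, so it never reaches it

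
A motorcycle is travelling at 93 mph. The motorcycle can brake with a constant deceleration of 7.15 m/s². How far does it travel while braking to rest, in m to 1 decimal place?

93 mph × 0.44704 = 41.5747 m/s.
Braking distance = v²/(2a) = 41.5747² / (2 × 7.150) = 1728.456 / 14.300 = 120.871 m.

Braking distance ≈ 120.9 m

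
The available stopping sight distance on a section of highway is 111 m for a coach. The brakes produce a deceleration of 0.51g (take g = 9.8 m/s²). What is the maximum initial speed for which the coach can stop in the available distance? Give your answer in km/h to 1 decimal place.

Maximum speed ≈ 119.9 km/h

a = 0.51 × 9.8 = 4.998 m/s².
v²/(2a) = d ⇒ v = √(2 × 4.998 × 111) = √1109.56 = 33.3101 m/s.
33.3101 m/s × 3.6 = 119.916 km/h.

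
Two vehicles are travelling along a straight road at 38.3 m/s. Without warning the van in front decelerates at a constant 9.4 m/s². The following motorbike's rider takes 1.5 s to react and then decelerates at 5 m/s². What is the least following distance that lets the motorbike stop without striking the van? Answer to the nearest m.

Leader travels v²/(2a_L) = 1466.890 / 18.800 = 78.026 m before stopping.
Follower covers v·t_r = 38.3000 × 1.5 = 57.450 m while reacting, then v²/(2a_F) = 1466.890 / 10.000 = 146.689 m while braking, for a total of 57.450 + 146.689 = 204.139 m.
Since a_F ≤ a_L and the follower starts braking later, the follower is never slower than the leader, so the closest approach is when both have stopped.
Minimum gap = 204.139 − 78.026 = 126.113 m.

Minimum gap ≈ 126 m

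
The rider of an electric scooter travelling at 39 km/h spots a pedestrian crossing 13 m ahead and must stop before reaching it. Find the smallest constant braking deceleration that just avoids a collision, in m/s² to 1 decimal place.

Required deceleration ≈ 4.5 m/s²

39 km/h ÷ 3.6 = 10.8333 m/s.
v² = 2a·d ⇒ a = v²/(2d) = 10.8333² / (2 × 13.000) = 117.360 / 26.000 = 4.5138 m/s².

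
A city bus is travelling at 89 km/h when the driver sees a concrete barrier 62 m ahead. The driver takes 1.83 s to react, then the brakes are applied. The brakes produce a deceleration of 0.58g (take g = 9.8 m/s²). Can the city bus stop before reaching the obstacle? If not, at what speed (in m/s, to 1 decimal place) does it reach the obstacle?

89 km/h ÷ 3.6 = 24.7222 m/s.
a = 0.58 × 9.8 = 5.684 m/s².
Reaction distance = 24.7222 × 1.83 = 45.242 m.
Braking distance needed to stop: v²/(2a) = 611.187 / 11.368 = 53.764 m, so total needed = 45.242 + 53.764 = 99.006 m > 62 m — it cannot stop.
Distance remaining when braking begins: 62 − 45.242 = 16.758 m.
v² = v₀² − 2a·d = 611.187 − 2 × 5.684 × 16.758 = 420.682 m²/s².
v = √420.682 = 20.511 m/s.

No — it strikes the obstacle at 20.5 m/s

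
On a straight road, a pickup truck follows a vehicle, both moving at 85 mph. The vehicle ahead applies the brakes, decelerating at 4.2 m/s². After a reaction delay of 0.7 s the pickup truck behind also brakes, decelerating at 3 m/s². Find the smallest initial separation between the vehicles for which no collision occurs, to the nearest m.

85 mph × 0.44704 = 37.9984 m/s.
Leader travels v²/(2a_L) = 1443.878 / 8.400 = 171.890 m before stopping.
Follower covers v·t_r = 37.9984 × 0.7 = 26.599 m while reacting, then v²/(2a_F) = 1443.878 / 6.000 = 240.646 m while braking, for a total of 26.599 + 240.646 = 267.245 m.
Since a_F ≤ a_L and the follower starts braking later, the follower is never slower than the leader, so the closest approach is when both have stopped.
Minimum gap = 267.245 − 171.890 = 95.355 m.

Minimum gap ≈ 95 m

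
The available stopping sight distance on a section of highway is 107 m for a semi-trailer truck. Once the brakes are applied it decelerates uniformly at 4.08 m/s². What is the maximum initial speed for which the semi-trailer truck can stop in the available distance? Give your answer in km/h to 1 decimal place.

v²/(2a) = d ⇒ v = √(2 × 4.080 × 107) = √873.12 = 29.5486 m/s.
29.5486 m/s × 3.6 = 106.375 km/h.

Maximum speed ≈ 106.4 km/h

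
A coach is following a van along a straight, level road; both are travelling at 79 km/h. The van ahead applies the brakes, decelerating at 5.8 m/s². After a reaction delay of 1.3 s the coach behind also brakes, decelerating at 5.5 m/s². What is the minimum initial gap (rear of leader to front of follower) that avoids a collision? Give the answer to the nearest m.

79 km/h ÷ 3.6 = 21.9444 m/s.
Leader travels v²/(2a_L) = 481.557 / 11.600 = 41.514 m before stopping.
Follower covers v·t_r = 21.9444 × 1.3 = 28.528 m while reacting, then v²/(2a_F) = 481.557 / 11.000 = 43.778 m while braking, for a total of 28.528 + 43.778 = 72.306 m.
Since a_F ≤ a_L and the follower starts braking later, the follower is never slower than the leader, so the closest approach is when both have stopped.
Minimum gap = 72.306 − 41.514 = 30.792 m.

Minimum gap ≈ 31 m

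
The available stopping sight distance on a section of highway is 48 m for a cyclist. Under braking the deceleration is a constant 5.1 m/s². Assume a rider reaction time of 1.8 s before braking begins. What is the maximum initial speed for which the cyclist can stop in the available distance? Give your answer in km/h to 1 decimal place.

Maximum speed ≈ 53.2 km/h

Stopping distance: v·t_r + v²/(2a) = 48 with t_r = 1.8 s and a = 5.100 m/s².
So v² + 18.360 v − 489.60 = 0.
Positive root: v = −a·t_r + √((a·t_r)² + 2a·d) = −9.180 + √(84.272 + 489.60) = 14.7756 m/s.
14.7756 m/s × 3.6 = 53.192 km/h.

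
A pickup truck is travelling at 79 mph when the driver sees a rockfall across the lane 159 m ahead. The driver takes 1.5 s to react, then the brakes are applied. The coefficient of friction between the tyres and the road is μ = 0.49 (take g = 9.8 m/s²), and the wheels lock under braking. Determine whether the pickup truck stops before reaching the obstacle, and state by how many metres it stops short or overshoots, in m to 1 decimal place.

79 mph × 0.44704 = 35.3162 m/s.
a = μg = 0.49 × 9.8 = 4.802 m/s².
Reaction distance = 35.3162 × 1.5 = 52.974 m.
Braking distance = v²/(2a) = 1247.234 / 9.604 = 129.866 m.
Total stopping distance = 52.974 + 129.866 = 182.840 m, vs 159 m available — it cannot stop in time and overshoots by 182.840 − 159 = 23.840 m.

No — it overshoots by 23.8 m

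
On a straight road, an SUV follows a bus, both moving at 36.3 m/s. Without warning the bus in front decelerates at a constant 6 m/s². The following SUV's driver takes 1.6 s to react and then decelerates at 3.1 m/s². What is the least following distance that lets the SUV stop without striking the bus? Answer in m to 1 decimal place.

Leader travels v²/(2a_L) = 1317.690 / 12.000 = 109.808 m before stopping.
Follower covers v·t_r = 36.3000 × 1.6 = 58.080 m while reacting, then v²/(2a_F) = 1317.690 / 6.200 = 212.531 m while braking, for a total of 58.080 + 212.531 = 270.611 m.
Since a_F ≤ a_L and the follower starts braking later, the follower is never slower than the leader, so the closest approach is when both have stopped.
Minimum gap = 270.611 − 109.808 = 160.803 m.

Minimum gap ≈ 160.8 m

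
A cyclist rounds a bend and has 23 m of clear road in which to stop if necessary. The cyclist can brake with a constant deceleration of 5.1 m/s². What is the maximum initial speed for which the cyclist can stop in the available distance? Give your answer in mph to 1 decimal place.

v²/(2a) = d ⇒ v = √(2 × 5.100 × 23) = √234.60 = 15.3167 m/s.
15.3167 m/s ÷ 0.44704 = 34.262 mph.

Maximum speed ≈ 34.3 mph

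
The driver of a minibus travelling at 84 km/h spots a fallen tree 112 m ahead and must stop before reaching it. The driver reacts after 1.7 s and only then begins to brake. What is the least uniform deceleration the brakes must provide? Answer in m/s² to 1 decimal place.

84 km/h ÷ 3.6 = 23.3333 m/s.
Distance covered during reaction = 23.3333 × 1.7 = 39.667 m.
Distance available for braking: 112 − 39.667 = 72.333 m.
v² = 2a·d ⇒ a = v²/(2d) = 23.3333² / (2 × 72.333) = 544.443 / 144.666 = 3.7634 m/s².

Required deceleration ≈ 3.8 m/s²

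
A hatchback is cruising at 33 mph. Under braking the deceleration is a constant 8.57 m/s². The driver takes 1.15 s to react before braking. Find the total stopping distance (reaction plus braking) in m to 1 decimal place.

33 mph × 0.44704 = 14.7523 m/s.
Reaction distance = v·t_r = 14.7523 × 1.15 = 16.965 m.
Braking distance = v²/(2a) = 14.7523² / (2 × 8.570) = 217.630 / 17.140 = 12.697 m.
Total = 16.965 + 12.697 = 29.662 m.

Total stopping distance ≈ 29.7 m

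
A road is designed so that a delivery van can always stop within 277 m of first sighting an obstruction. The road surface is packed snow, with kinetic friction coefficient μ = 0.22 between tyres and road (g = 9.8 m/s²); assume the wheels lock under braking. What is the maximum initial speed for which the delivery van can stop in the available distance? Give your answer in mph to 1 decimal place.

Maximum speed ≈ 77.3 mph

a = μg = 0.22 × 9.8 = 2.156 m/s².
v²/(2a) = d ⇒ v = √(2 × 2.156 × 277) = √1194.42 = 34.5604 m/s.
34.5604 m/s ÷ 0.44704 = 77.309 mph.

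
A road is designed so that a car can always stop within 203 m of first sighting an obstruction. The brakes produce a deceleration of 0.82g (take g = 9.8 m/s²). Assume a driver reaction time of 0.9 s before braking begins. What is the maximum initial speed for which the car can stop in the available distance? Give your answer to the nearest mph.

a = 0.82 × 9.8 = 8.036 m/s².
Stopping distance: v·t_r + v²/(2a) = 203 with t_r = 0.9 s and a = 8.036 m/s².
So v² + 14.465 v − 3262.62 = 0.
Positive root: v = −a·t_r + √((a·t_r)² + 2a·d) = −7.232 + √(52.302 + 3262.62) = 50.3434 m/s.
50.3434 m/s ÷ 0.44704 = 112.615 mph.

Maximum speed ≈ 113 mph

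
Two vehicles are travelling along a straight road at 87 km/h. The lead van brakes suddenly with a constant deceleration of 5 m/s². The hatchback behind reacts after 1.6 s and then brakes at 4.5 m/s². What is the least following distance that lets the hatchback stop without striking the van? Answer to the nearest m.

87 km/h ÷ 3.6 = 24.1667 m/s.
Leader travels v²/(2a_L) = 584.029 / 10.000 = 58.403 m before stopping.
Follower covers v·t_r = 24.1667 × 1.6 = 38.667 m while reacting, then v²/(2a_F) = 584.029 / 9.000 = 64.892 m while braking, for a total of 38.667 + 64.892 = 103.559 m.
Since a_F ≤ a_L and the follower starts braking later, the follower is never slower than the leader, so the closest approach is when both have stopped.
Minimum gap = 103.559 − 58.403 = 45.156 m.

Minimum gap ≈ 45 m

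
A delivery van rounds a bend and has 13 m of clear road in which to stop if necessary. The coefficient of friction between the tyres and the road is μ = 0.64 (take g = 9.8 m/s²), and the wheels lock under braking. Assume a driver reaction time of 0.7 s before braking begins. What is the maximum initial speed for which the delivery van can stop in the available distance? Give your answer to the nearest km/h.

Maximum speed ≈ 33 km/h

a = μg = 0.64 × 9.8 = 6.272 m/s².
Stopping distance: v·t_r + v²/(2a) = 13 with t_r = 0.7 s and a = 6.272 m/s².
So v² + 8.781 v − 163.07 = 0.
Positive root: v = −a·t_r + √((a·t_r)² + 2a·d) = −4.390 + √(19.272 + 163.07) = 9.1134 m/s.
9.1134 m/s × 3.6 = 32.808 km/h.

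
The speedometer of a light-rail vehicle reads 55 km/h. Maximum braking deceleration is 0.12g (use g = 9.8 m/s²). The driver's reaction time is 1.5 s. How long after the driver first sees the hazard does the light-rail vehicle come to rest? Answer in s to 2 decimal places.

Total time ≈ 14.49 s

55 km/h ÷ 3.6 = 15.2778 m/s.
a = 0.12 × 9.8 = 1.176 m/s².
Braking time = v/a = 15.2778 / 1.176 = 12.991 s.
Total = 1.5 + 12.991 = 14.491 s.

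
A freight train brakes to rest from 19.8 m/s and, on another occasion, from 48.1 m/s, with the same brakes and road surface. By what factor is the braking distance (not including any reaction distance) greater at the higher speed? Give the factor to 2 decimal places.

Braking distance d = v²/(2a), so with a fixed, d ∝ v².
Factor = (48.1/19.8)² = 2.4293² = 5.9015.

Factor ≈ 5.90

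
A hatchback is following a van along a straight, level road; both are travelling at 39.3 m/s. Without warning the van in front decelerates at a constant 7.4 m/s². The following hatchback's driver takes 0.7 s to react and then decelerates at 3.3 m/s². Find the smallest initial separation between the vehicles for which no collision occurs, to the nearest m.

Leader travels v²/(2a_L) = 1544.490 / 14.800 = 104.357 m before stopping.
Follower covers v·t_r = 39.3000 × 0.7 = 27.510 m while reacting, then v²/(2a_F) = 1544.490 / 6.600 = 234.014 m while braking, for a total of 27.510 + 234.014 = 261.524 m.
Since a_F ≤ a_L and the follower starts braking later, the follower is never slower than the leader, so the closest approach is when both have stopped.
Minimum gap = 261.524 − 104.357 = 157.167 m.

Minimum gap ≈ 157 m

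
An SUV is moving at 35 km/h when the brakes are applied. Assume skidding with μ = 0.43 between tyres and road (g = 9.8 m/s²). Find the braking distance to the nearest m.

35 km/h ÷ 3.6 = 9.7222 m/s.
a = μg = 0.43 × 9.8 = 4.214 m/s².
Braking distance = v²/(2a) = 9.7222² / (2 × 4.214) = 94.521 / 8.428 = 11.215 m.

Braking distance ≈ 11 m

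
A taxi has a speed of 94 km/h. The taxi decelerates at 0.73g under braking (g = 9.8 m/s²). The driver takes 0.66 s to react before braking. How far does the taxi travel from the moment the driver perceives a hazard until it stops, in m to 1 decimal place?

Total stopping distance ≈ 64.9 m

94 km/h ÷ 3.6 = 26.1111 m/s.
a = 0.73 × 9.8 = 7.154 m/s².
Reaction distance = v·t_r = 26.1111 × 0.66 = 17.233 m.
Braking distance = v²/(2a) = 26.1111² / (2 × 7.154) = 681.790 / 14.308 = 47.651 m.
Total = 17.233 + 47.651 = 64.884 m.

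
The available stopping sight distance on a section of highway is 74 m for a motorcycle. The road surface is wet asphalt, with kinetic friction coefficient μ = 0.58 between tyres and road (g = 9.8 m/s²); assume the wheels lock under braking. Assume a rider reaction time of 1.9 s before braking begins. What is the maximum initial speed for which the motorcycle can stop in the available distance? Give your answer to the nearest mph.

Maximum speed ≈ 45 mph

a = μg = 0.58 × 9.8 = 5.684 m/s².
Stopping distance: v·t_r + v²/(2a) = 74 with t_r = 1.9 s and a = 5.684 m/s².
So v² + 21.599 v − 841.23 = 0.
Positive root: v = −a·t_r + √((a·t_r)² + 2a·d) = −10.800 + √(116.640 + 841.23) = 20.1495 m/s.
20.1495 m/s ÷ 0.44704 = 45.073 mph.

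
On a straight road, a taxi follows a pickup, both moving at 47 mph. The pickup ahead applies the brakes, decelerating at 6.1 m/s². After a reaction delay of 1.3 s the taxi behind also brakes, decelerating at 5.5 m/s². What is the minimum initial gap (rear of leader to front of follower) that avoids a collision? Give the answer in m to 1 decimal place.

Minimum gap ≈ 31.3 m

47 mph × 0.44704 = 21.0109 m/s.
Leader travels v²/(2a_L) = 441.458 / 12.200 = 36.185 m before stopping.
Follower covers v·t_r = 21.0109 × 1.3 = 27.314 m while reacting, then v²/(2a_F) = 441.458 / 11.000 = 40.133 m while braking, for a total of 27.314 + 40.133 = 67.447 m.
Since a_F ≤ a_L and the follower starts braking later, the follower is never slower than the leader, so the closest approach is when both have stopped.
Minimum gap = 67.447 − 36.185 = 31.262 m.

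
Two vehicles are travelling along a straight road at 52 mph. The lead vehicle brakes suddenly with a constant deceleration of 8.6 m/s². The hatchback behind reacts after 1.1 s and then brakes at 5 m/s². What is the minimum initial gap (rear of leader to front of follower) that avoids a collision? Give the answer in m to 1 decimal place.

Minimum gap ≈ 48.2 m

52 mph × 0.44704 = 23.2461 m/s.
Leader travels v²/(2a_L) = 540.381 / 17.200 = 31.418 m before stopping.
Follower covers v·t_r = 23.2461 × 1.1 = 25.571 m while reacting, then v²/(2a_F) = 540.381 / 10.000 = 54.038 m while braking, for a total of 25.571 + 54.038 = 79.609 m.
Since a_F ≤ a_L and the follower starts braking later, the follower is never slower than the leader, so the closest approach is when both have stopped.
Minimum gap = 79.609 − 31.418 = 48.191 m.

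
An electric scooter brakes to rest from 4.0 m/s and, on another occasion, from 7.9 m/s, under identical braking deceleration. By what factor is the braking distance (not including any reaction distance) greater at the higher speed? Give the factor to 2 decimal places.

Factor ≈ 3.90

Braking distance d = v²/(2a), so with a fixed, d ∝ v².
Factor = (7.9/4.0)² = 1.9750² = 3.9006.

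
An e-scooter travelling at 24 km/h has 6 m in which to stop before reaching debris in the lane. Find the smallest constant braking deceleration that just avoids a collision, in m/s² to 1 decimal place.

24 km/h ÷ 3.6 = 6.6667 m/s.
v² = 2a·d ⇒ a = v²/(2d) = 6.6667² / (2 × 6.000) = 44.445 / 12.000 = 3.7037 m/s².

Required deceleration ≈ 3.7 m/s²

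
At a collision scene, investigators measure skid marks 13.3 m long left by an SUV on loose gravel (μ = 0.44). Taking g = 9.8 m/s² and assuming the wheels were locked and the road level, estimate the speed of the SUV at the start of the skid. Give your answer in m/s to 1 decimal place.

Deceleration a = μg = 0.44 × 9.8 = 4.312 m/s².
v = √(2a·d) = √(2 × 4.312 × 13.3) = √114.699 = 10.7098 m/s.

Initial speed ≈ 10.7 m/s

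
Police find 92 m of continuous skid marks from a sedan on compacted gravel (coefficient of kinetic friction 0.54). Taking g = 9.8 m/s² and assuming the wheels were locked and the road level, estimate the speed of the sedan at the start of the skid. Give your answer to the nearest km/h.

Initial speed ≈ 112 km/h

Deceleration a = μg = 0.54 × 9.8 = 5.292 m/s².
v = √(2a·d) = √(2 × 5.292 × 92) = √973.728 = 31.2046 m/s.
= 31.2046 × 3.6 = 112.337 km/h.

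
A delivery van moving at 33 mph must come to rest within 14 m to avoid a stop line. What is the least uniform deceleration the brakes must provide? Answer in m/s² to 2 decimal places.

33 mph × 0.44704 = 14.7523 m/s.
v² = 2a·d ⇒ a = v²/(2d) = 14.7523² / (2 × 14.000) = 217.630 / 28.000 = 7.7725 m/s².

Required deceleration ≈ 7.77 m/s²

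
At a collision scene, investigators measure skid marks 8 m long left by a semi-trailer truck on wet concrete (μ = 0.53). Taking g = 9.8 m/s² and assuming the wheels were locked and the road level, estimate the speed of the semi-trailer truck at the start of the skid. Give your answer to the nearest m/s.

Initial speed ≈ 9 m/s

Deceleration a = μg = 0.53 × 9.8 = 5.194 m/s².
v = √(2a·d) = √(2 × 5.194 × 8) = √83.104 = 9.1161 m/s.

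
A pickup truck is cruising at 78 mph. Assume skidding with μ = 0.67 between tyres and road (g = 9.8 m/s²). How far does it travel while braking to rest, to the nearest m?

Braking distance ≈ 93 m

78 mph × 0.44704 = 34.8691 m/s.
a = μg = 0.67 × 9.8 = 6.566 m/s².
Braking distance = v²/(2a) = 34.8691² / (2 × 6.566) = 1215.854 / 13.132 = 92.587 m.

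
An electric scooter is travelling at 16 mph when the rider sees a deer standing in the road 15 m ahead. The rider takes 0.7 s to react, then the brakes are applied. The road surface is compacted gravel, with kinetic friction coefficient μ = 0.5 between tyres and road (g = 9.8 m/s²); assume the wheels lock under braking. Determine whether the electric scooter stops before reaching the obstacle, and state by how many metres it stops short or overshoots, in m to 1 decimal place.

Yes — it stops 4.8 m short of the obstacle

16 mph × 0.44704 = 7.1526 m/s.
a = μg = 0.5 × 9.8 = 4.900 m/s².
Reaction distance = 7.1526 × 0.7 = 5.007 m.
Braking distance = v²/(2a) = 51.160 / 9.800 = 5.220 m.
Total stopping distance = 5.007 + 5.220 = 10.227 m, vs 15 m available — it stops with 15 − 10.227 = 4.773 m to spare.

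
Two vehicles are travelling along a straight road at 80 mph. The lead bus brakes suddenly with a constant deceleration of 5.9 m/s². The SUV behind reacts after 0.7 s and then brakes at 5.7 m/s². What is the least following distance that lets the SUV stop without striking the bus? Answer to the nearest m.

Minimum gap ≈ 29 m

80 mph × 0.44704 = 35.7632 m/s.
Leader travels v²/(2a_L) = 1279.006 / 11.800 = 108.390 m before stopping.
Follower covers v·t_r = 35.7632 × 0.7 = 25.034 m while reacting, then v²/(2a_F) = 1279.006 / 11.400 = 112.194 m while braking, for a total of 25.034 + 112.194 = 137.228 m.
Since a_F ≤ a_L and the follower starts braking later, the follower is never slower than the leader, so the closest approach is when both have stopped.
Minimum gap = 137.228 − 108.390 = 28.838 m.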